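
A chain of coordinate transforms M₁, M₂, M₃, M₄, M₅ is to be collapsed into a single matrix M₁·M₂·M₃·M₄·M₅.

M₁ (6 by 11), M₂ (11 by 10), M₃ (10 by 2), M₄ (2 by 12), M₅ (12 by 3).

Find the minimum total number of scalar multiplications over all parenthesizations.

460

Adjacent pairs: M₁M₂ = 6·11·10 = 660; M₂M₃ = 11·10·2 = 220; M₃M₄ = 10·2·12 = 240; M₄M₅ = 2·12·3 = 72.
Length 3: M₁..M₃: k=1: 0+220+6·11·2=352; k=2: 660+0+6·10·2=780 → min 352 | M₂..M₄: k=2: 0+240+11·10·12=1560; k=3: 220+0+11·2·12=484 → min 484 | M₃..M₅: k=3: 0+72+10·2·3=132; k=4: 240+0+10·12·3=600 → min 132.
Length 4: M₁..M₄: k=1: 0+484+6·11·12=1276; k=2: 660+240+6·10·12=1620; k=3: 352+0+6·2·12=496 → min 496 | M₂..M₅: k=2: 0+132+11·10·3=462; k=3: 220+72+11·2·3=358; k=4: 484+0+11·12·3=880 → min 358.
Length 5: M₁..M₅: k=1: 0+358+6·11·3=556; k=2: 660+132+6·10·3=972; k=3: 352+72+6·2·3=460; k=4: 496+0+6·12·3=712 → min 460.
Optimal order: ((M₁·(M₂·M₃))·(M₄·M₅)) with cost 460.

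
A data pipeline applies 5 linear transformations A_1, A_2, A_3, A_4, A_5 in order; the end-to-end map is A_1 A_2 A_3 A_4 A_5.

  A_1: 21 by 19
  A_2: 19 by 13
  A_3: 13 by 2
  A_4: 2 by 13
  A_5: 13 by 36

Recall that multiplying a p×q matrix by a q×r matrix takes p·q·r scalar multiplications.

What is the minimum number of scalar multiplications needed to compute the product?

Adjacent pairs: A_1A_2 = 21·19·13 = 5187; A_2A_3 = 19·13·2 = 494; A_3A_4 = 13·2·13 = 338; A_4A_5 = 2·13·36 = 936.
Length 3: A_1..A_3: k=1: 0+494+21·19·2=1292; k=2: 5187+0+21·13·2=5733 → min 1292 | A_2..A_4: k=2: 0+338+19·13·13=3549; k=3: 494+0+19·2·13=988 → min 988 | A_3..A_5: k=3: 0+936+13·2·36=1872; k=4: 338+0+13·13·36=6422 → min 1872.
Length 4: A_1..A_4: k=1: 0+988+21·19·13=6175; k=2: 5187+338+21·13·13=9074; k=3: 1292+0+21·2·13=1838 → min 1838 | A_2..A_5: k=2: 0+1872+19·13·36=10764; k=3: 494+936+19·2·36=2798; k=4: 988+0+19·13·36=9880 → min 2798.
Length 5: A_1..A_5: k=1: 0+2798+21·19·36=17162; k=2: 5187+1872+21·13·36=16887; k=3: 1292+936+21·2·36=3740; k=4: 1838+0+21·13·36=11666 → min 3740.
Optimal order: ((A_1 (A_2 A_3)) (A_4 A_5)) with cost 3740.

3740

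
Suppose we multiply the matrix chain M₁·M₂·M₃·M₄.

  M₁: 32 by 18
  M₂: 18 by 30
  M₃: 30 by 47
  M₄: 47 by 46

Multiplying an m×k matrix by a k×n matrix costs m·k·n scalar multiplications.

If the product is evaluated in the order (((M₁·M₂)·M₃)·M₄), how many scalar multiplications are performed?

131584

(M₁·M₂): 32×18 by 18×30 → 32×30, cost 32·18·30 = 17280
((M₁·M₂)·M₃): 32×30 by 30×47 → 32×47, cost 32·30·47 = 45120; cumulative 62400
(((M₁·M₂)·M₃)·M₄): 32×47 by 47×46 → 32×46, cost 32·47·46 = 69184; cumulative 131584
Total: 131584 scalar multiplications.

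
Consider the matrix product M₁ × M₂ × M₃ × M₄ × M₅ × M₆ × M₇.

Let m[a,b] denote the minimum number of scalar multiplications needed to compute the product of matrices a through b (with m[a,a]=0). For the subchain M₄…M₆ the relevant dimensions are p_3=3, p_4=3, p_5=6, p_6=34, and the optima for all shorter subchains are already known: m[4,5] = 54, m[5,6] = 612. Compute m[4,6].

m[4,6] = min over k∈[4,5] of m[4,k]+m[k+1,6]+p_{3}·p_k·p_{6}.
k=4: 0 + 612 + 3·3·34 = 918; k=5: 54 + 0 + 3·6·34 = 666.
Minimum: 666 at k=5.

666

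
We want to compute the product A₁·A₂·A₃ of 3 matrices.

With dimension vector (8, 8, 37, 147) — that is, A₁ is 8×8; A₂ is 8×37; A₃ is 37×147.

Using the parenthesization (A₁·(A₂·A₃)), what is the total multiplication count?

52920

(A₂·A₃): 8×37 by 37×147 → 8×147, cost 8·37·147 = 43512
(A₁·(A₂·A₃)): 8×8 by 8×147 → 8×147, cost 8·8·147 = 9408; cumulative 52920
Total: 52920 scalar multiplications.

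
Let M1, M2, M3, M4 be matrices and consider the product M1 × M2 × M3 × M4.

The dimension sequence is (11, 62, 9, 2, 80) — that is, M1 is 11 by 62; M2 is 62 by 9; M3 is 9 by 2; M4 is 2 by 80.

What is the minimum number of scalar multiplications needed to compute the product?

Adjacent pairs: M1M2 = 11·62·9 = 6138; M2M3 = 62·9·2 = 1116; M3M4 = 9·2·80 = 1440.
Length 3: M1..M3: k=1: 0+1116+11·62·2=2480; k=2: 6138+0+11·9·2=6336 → min 2480 | M2..M4: k=2: 0+1440+62·9·80=46080; k=3: 1116+0+62·2·80=11036 → min 11036.
Length 4: M1..M4: k=1: 0+11036+11·62·80=65596; k=2: 6138+1440+11·9·80=15498; k=3: 2480+0+11·2·80=4240 → min 4240.
Optimal order: ((M1 × (M2 × M3)) × M4) with cost 4240.

4240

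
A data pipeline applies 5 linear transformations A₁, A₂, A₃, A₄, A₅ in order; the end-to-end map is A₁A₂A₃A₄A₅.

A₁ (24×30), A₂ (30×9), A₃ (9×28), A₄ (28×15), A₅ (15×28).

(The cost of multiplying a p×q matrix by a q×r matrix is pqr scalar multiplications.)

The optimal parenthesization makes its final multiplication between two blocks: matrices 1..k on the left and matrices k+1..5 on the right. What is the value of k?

Adjacent pairs: A₁A₂ = 24·30·9 = 6480; A₂A₃ = 30·9·28 = 7560; A₃A₄ = 9·28·15 = 3780; A₄A₅ = 28·15·28 = 11760.
Length 3: A₁..A₃: k=1: 0+7560+24·30·28=27720; k=2: 6480+0+24·9·28=12528 → min 12528 | A₂..A₄: k=2: 0+3780+30·9·15=7830; k=3: 7560+0+30·28·15=20160 → min 7830 | A₃..A₅: k=3: 0+11760+9·28·28=18816; k=4: 3780+0+9·15·28=7560 → min 7560.
Length 4: A₁..A₄: k=1: 0+7830+24·30·15=18630; k=2: 6480+3780+24·9·15=13500; k=3: 12528+0+24·28·15=22608 → min 13500 | A₂..A₅: k=2: 0+7560+30·9·28=15120; k=3: 7560+11760+30·28·28=42840; k=4: 7830+0+30·15·28=20430 → min 15120.
Top-level splits: k=1: (A₁..A₁)·(A₂..A₅) → 0+15120+24·30·28 = 35280; k=2: (A₁..A₂)·(A₃..A₅) → 6480+7560+24·9·28 = 20088; k=3: (A₁..A₃)·(A₄..A₅) → 12528+11760+24·28·28 = 43104; k=4: (A₁..A₄)·(A₅..A₅) → 13500+0+24·15·28 = 23580.
Best split is after A₂, i.e. k = 2.

2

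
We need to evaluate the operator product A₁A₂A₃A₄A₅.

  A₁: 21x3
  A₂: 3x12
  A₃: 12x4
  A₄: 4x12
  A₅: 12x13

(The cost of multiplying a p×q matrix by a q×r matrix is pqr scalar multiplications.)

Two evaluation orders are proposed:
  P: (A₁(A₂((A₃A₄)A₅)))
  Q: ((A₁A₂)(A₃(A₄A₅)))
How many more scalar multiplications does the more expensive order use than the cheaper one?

Order P = (A₁(A₂((A₃A₄)A₅))): (A₃A₄): 12×4 by 4×12 → 12×12, cost 12·4·12 = 576; ((A₃A₄)A₅): 12×12 by 12×13 → 12×13, cost 12·12·13 = 1872; cumulative 2448; (A₂((A₃A₄)A₅)): 3×12 by 12×13 → 3×13, cost 3·12·13 = 468; cumulative 2916; (A₁(A₂((A₃A₄)A₅))): 21×3 by 3×13 → 21×13, cost 21·3·13 = 819; cumulative 3735. Total 3735.
Order Q = ((A₁A₂)(A₃(A₄A₅))): (A₁A₂): 21×3 by 3×12 → 21×12, cost 21·3·12 = 756; (A₄A₅): 4×12 by 12×13 → 4×13, cost 4·12·13 = 624; (A₃(A₄A₅)): 12×4 by 4×13 → 12×13, cost 12·4·13 = 624; cumulative 1248; ((A₁A₂)(A₃(A₄A₅))): 21×12 by 12×13 → 21×13, cost 21·12·13 = 3276; cumulative 5280. Total 5280.
Difference: |3735 − 5280| = 1545.

1545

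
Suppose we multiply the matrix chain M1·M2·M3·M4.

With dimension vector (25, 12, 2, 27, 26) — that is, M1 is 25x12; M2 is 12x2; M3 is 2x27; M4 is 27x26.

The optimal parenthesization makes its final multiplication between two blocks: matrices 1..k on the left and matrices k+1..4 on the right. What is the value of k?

Adjacent pairs: M1M2 = 25·12·2 = 600; M2M3 = 12·2·27 = 648; M3M4 = 2·27·26 = 1404.
Length 3: M1..M3: k=1: 0+648+25·12·27=8748; k=2: 600+0+25·2·27=1950 → min 1950 | M2..M4: k=2: 0+1404+12·2·26=2028; k=3: 648+0+12·27·26=9072 → min 2028.
Top-level splits: k=1: (M1..M1)·(M2..M4) → 0+2028+25·12·26 = 9828; k=2: (M1..M2)·(M3..M4) → 600+1404+25·2·26 = 3304; k=3: (M1..M3)·(M4..M4) → 1950+0+25·27·26 = 19500.
Best split is after M2, i.e. k = 2.

2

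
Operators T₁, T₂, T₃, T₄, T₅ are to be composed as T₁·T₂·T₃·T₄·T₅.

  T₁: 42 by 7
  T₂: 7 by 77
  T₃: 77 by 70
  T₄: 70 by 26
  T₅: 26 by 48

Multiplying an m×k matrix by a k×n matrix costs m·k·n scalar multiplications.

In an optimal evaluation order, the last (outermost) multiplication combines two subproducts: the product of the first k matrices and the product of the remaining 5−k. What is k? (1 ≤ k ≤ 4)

Adjacent pairs: T₁T₂ = 42·7·77 = 22638; T₂T₃ = 7·77·70 = 37730; T₃T₄ = 77·70·26 = 140140; T₄T₅ = 70·26·48 = 87360.
Length 3: T₁..T₃: k=1: 0+37730+42·7·70=58310; k=2: 22638+0+42·77·70=249018 → min 58310 | T₂..T₄: k=2: 0+140140+7·77·26=154154; k=3: 37730+0+7·70·26=50470 → min 50470 | T₃..T₅: k=3: 0+87360+77·70·48=346080; k=4: 140140+0+77·26·48=236236 → min 236236.
Length 4: T₁..T₄: k=1: 0+50470+42·7·26=58114; k=2: 22638+140140+42·77·26=246862; k=3: 58310+0+42·70·26=134750 → min 58114 | T₂..T₅: k=2: 0+236236+7·77·48=262108; k=3: 37730+87360+7·70·48=148610; k=4: 50470+0+7·26·48=59206 → min 59206.
Top-level splits: k=1: (T₁..T₁)·(T₂..T₅) → 0+59206+42·7·48 = 73318; k=2: (T₁..T₂)·(T₃..T₅) → 22638+236236+42·77·48 = 414106; k=3: (T₁..T₃)·(T₄..T₅) → 58310+87360+42·70·48 = 286790; k=4: (T₁..T₄)·(T₅..T₅) → 58114+0+42·26·48 = 110530.
Best split is after T₁, i.e. k = 1.

1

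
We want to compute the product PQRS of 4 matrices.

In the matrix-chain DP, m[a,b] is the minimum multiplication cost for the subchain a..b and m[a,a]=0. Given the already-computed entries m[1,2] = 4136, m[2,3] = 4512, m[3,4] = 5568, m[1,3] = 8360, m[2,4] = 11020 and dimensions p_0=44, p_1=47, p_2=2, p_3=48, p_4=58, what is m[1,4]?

14808

m[1,4] = min over k∈[1,3] of m[1,k]+m[k+1,4]+p_{0}·p_k·p_{4}.
k=1: 0 + 11020 + 44·47·58 = 130964; k=2: 4136 + 5568 + 44·2·58 = 14808; k=3: 8360 + 0 + 44·48·58 = 130856.
Minimum: 14808 at k=2.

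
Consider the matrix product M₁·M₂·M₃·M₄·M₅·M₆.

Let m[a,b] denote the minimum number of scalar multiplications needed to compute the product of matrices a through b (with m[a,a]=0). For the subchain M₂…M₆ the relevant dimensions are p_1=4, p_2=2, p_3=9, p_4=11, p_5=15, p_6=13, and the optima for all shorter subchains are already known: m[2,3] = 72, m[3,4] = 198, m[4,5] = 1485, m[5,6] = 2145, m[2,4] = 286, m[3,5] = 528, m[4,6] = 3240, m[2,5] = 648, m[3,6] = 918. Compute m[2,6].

1022

m[2,6] = min over k∈[2,5] of m[2,k]+m[k+1,6]+p_{1}·p_k·p_{6}.
k=2: 0 + 918 + 4·2·13 = 1022; k=3: 72 + 3240 + 4·9·13 = 3780; k=4: 286 + 2145 + 4·11·13 = 3003; k=5: 648 + 0 + 4·15·13 = 1428.
Minimum: 1022 at k=2.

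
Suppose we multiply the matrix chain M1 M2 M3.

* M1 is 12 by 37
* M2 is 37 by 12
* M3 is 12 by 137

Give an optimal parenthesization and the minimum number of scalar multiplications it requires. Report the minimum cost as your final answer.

25056

(M1 (M2 M3)): cost 121656.
((M1 M2) M3): cost 25056.
Optimal: ((M1 M2) M3) with cost 25056.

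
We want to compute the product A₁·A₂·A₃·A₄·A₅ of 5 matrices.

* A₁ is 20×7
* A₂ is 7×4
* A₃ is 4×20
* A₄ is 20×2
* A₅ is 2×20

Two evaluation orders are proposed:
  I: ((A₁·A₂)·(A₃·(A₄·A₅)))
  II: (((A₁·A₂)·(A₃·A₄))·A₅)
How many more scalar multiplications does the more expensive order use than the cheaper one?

Order I = ((A₁·A₂)·(A₃·(A₄·A₅))): (A₁·A₂): 20×7 by 7×4 → 20×4, cost 20·7·4 = 560; (A₄·A₅): 20×2 by 2×20 → 20×20, cost 20·2·20 = 800; (A₃·(A₄·A₅)): 4×20 by 20×20 → 4×20, cost 4·20·20 = 1600; cumulative 2400; ((A₁·A₂)·(A₃·(A₄·A₅))): 20×4 by 4×20 → 20×20, cost 20·4·20 = 1600; cumulative 4560. Total 4560.
Order II = (((A₁·A₂)·(A₃·A₄))·A₅): (A₁·A₂): 20×7 by 7×4 → 20×4, cost 20·7·4 = 560; (A₃·A₄): 4×20 by 20×2 → 4×2, cost 4·20·2 = 160; ((A₁·A₂)·(A₃·A₄)): 20×4 by 4×2 → 20×2, cost 20·4·2 = 160; cumulative 880; (((A₁·A₂)·(A₃·A₄))·A₅): 20×2 by 2×20 → 20×20, cost 20·2·20 = 800; cumulative 1680. Total 1680.
Difference: |4560 − 1680| = 2880.

2880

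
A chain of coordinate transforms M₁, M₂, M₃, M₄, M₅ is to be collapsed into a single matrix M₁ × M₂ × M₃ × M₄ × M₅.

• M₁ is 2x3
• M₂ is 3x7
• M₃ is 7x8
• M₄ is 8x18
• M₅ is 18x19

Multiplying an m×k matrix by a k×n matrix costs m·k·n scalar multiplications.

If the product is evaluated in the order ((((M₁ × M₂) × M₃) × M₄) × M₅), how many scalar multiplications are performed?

1126

(M₁ × M₂): 2×3 by 3×7 → 2×7, cost 2·3·7 = 42
((M₁ × M₂) × M₃): 2×7 by 7×8 → 2×8, cost 2·7·8 = 112; cumulative 154
(((M₁ × M₂) × M₃) × M₄): 2×8 by 8×18 → 2×18, cost 2·8·18 = 288; cumulative 442
((((M₁ × M₂) × M₃) × M₄) × M₅): 2×18 by 18×19 → 2×19, cost 2·18·19 = 684; cumulative 1126
Total: 1126 scalar multiplications.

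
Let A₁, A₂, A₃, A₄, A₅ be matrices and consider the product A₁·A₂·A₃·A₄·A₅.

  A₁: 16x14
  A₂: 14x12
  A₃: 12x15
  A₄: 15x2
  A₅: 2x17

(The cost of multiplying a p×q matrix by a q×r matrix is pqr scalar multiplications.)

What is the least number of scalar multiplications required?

1688

Adjacent pairs: A₁A₂ = 16·14·12 = 2688; A₂A₃ = 14·12·15 = 2520; A₃A₄ = 12·15·2 = 360; A₄A₅ = 15·2·17 = 510.
Length 3: A₁..A₃: k=1: 0+2520+16·14·15=5880; k=2: 2688+0+16·12·15=5568 → min 5568 | A₂..A₄: k=2: 0+360+14·12·2=696; k=3: 2520+0+14·15·2=2940 → min 696 | A₃..A₅: k=3: 0+510+12·15·17=3570; k=4: 360+0+12·2·17=768 → min 768.
Length 4: A₁..A₄: k=1: 0+696+16·14·2=1144; k=2: 2688+360+16·12·2=3432; k=3: 5568+0+16·15·2=6048 → min 1144 | A₂..A₅: k=2: 0+768+14·12·17=3624; k=3: 2520+510+14·15·17=6600; k=4: 696+0+14·2·17=1172 → min 1172.
Length 5: A₁..A₅: k=1: 0+1172+16·14·17=4980; k=2: 2688+768+16·12·17=6720; k=3: 5568+510+16·15·17=10158; k=4: 1144+0+16·2·17=1688 → min 1688.
Optimal order: ((A₁·(A₂·(A₃·A₄)))·A₅) with cost 1688.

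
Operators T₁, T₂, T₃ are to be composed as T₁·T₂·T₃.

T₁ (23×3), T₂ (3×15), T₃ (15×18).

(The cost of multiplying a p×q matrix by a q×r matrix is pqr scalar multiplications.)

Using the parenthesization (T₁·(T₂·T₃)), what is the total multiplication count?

2052

(T₂·T₃): 3×15 by 15×18 → 3×18, cost 3·15·18 = 810
(T₁·(T₂·T₃)): 23×3 by 3×18 → 23×18, cost 23·3·18 = 1242; cumulative 2052
Total: 2052 scalar multiplications.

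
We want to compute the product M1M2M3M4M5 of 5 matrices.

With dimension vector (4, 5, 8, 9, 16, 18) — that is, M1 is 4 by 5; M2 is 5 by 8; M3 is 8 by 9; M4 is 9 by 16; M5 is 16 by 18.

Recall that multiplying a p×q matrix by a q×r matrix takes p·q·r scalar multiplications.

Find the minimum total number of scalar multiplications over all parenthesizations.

2176

Adjacent pairs: M1M2 = 4·5·8 = 160; M2M3 = 5·8·9 = 360; M3M4 = 8·9·16 = 1152; M4M5 = 9·16·18 = 2592.
Length 3: M1..M3: k=1: 0+360+4·5·9=540; k=2: 160+0+4·8·9=448 → min 448 | M2..M4: k=2: 0+1152+5·8·16=1792; k=3: 360+0+5·9·16=1080 → min 1080 | M3..M5: k=3: 0+2592+8·9·18=3888; k=4: 1152+0+8·16·18=3456 → min 3456.
Length 4: M1..M4: k=1: 0+1080+4·5·16=1400; k=2: 160+1152+4·8·16=1824; k=3: 448+0+4·9·16=1024 → min 1024 | M2..M5: k=2: 0+3456+5·8·18=4176; k=3: 360+2592+5·9·18=3762; k=4: 1080+0+5·16·18=2520 → min 2520.
Length 5: M1..M5: k=1: 0+2520+4·5·18=2880; k=2: 160+3456+4·8·18=4192; k=3: 448+2592+4·9·18=3688; k=4: 1024+0+4·16·18=2176 → min 2176.
Optimal order: ((((M1M2)M3)M4)M5) with cost 2176.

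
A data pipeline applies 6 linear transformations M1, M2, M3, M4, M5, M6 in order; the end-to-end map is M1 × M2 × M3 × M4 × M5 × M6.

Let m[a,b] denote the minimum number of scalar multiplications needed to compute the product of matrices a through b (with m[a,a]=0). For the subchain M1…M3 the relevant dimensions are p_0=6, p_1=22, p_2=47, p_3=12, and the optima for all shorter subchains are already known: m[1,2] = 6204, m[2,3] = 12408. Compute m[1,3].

m[1,3] = min over k∈[1,2] of m[1,k]+m[k+1,3]+p_{0}·p_k·p_{3}.
k=1: 0 + 12408 + 6·22·12 = 13992; k=2: 6204 + 0 + 6·47·12 = 9588.
Minimum: 9588 at k=2.

9588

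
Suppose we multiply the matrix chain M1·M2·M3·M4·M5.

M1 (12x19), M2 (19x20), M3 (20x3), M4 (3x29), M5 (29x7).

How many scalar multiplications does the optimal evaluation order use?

2685

Adjacent pairs: M1M2 = 12·19·20 = 4560; M2M3 = 19·20·3 = 1140; M3M4 = 20·3·29 = 1740; M4M5 = 3·29·7 = 609.
Length 3: M1..M3: k=1: 0+1140+12·19·3=1824; k=2: 4560+0+12·20·3=5280 → min 1824 | M2..M4: k=2: 0+1740+19·20·29=12760; k=3: 1140+0+19·3·29=2793 → min 2793 | M3..M5: k=3: 0+609+20·3·7=1029; k=4: 1740+0+20·29·7=5800 → min 1029.
Length 4: M1..M4: k=1: 0+2793+12·19·29=9405; k=2: 4560+1740+12·20·29=13260; k=3: 1824+0+12·3·29=2868 → min 2868 | M2..M5: k=2: 0+1029+19·20·7=3689; k=3: 1140+609+19·3·7=2148; k=4: 2793+0+19·29·7=6650 → min 2148.
Length 5: M1..M5: k=1: 0+2148+12·19·7=3744; k=2: 4560+1029+12·20·7=7269; k=3: 1824+609+12·3·7=2685; k=4: 2868+0+12·29·7=5304 → min 2685.
Optimal order: ((M1·(M2·M3))·(M4·M5)) with cost 2685.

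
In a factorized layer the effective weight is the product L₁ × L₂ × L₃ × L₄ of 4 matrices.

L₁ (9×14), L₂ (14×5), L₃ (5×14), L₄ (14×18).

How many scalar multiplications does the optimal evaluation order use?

2700

Adjacent pairs: L₁L₂ = 9·14·5 = 630; L₂L₃ = 14·5·14 = 980; L₃L₄ = 5·14·18 = 1260.
Length 3: L₁..L₃: k=1: 0+980+9·14·14=2744; k=2: 630+0+9·5·14=1260 → min 1260 | L₂..L₄: k=2: 0+1260+14·5·18=2520; k=3: 980+0+14·14·18=4508 → min 2520.
Length 4: L₁..L₄: k=1: 0+2520+9·14·18=4788; k=2: 630+1260+9·5·18=2700; k=3: 1260+0+9·14·18=3528 → min 2700.
Optimal order: ((L₁ × L₂) × (L₃ × L₄)) with cost 2700.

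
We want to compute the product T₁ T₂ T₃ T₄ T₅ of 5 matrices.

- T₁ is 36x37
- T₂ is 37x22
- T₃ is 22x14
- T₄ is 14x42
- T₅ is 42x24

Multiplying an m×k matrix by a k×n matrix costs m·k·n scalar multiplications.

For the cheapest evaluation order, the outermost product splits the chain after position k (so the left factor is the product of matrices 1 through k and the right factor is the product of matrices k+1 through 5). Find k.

3

Adjacent pairs: T₁T₂ = 36·37·22 = 29304; T₂T₃ = 37·22·14 = 11396; T₃T₄ = 22·14·42 = 12936; T₄T₅ = 14·42·24 = 14112.
Length 3: T₁..T₃: k=1: 0+11396+36·37·14=30044; k=2: 29304+0+36·22·14=40392 → min 30044 | T₂..T₄: k=2: 0+12936+37·22·42=47124; k=3: 11396+0+37·14·42=33152 → min 33152 | T₃..T₅: k=3: 0+14112+22·14·24=21504; k=4: 12936+0+22·42·24=35112 → min 21504.
Length 4: T₁..T₄: k=1: 0+33152+36·37·42=89096; k=2: 29304+12936+36·22·42=75504; k=3: 30044+0+36·14·42=51212 → min 51212 | T₂..T₅: k=2: 0+21504+37·22·24=41040; k=3: 11396+14112+37·14·24=37940; k=4: 33152+0+37·42·24=70448 → min 37940.
Top-level splits: k=1: (T₁..T₁)·(T₂..T₅) → 0+37940+36·37·24 = 69908; k=2: (T₁..T₂)·(T₃..T₅) → 29304+21504+36·22·24 = 69816; k=3: (T₁..T₃)·(T₄..T₅) → 30044+14112+36·14·24 = 56252; k=4: (T₁..T₄)·(T₅..T₅) → 51212+0+36·42·24 = 87500.
Best split is after T₃, i.e. k = 3.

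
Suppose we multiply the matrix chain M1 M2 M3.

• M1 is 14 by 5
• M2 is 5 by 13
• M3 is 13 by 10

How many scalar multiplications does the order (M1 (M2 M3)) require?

1350

(M2 M3): 5×13 by 13×10 → 5×10, cost 5·13·10 = 650
(M1 (M2 M3)): 14×5 by 5×10 → 14×10, cost 14·5·10 = 700; cumulative 1350
Total: 1350 scalar multiplications.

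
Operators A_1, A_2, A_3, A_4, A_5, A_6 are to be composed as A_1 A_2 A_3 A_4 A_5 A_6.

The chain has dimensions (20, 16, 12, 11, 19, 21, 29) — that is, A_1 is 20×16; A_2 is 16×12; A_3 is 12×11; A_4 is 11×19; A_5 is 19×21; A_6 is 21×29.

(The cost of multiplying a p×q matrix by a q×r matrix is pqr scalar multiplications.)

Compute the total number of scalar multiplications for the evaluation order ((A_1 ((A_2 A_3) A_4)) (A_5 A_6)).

(A_2 A_3): 16×12 by 12×11 → 16×11, cost 16·12·11 = 2112
((A_2 A_3) A_4): 16×11 by 11×19 → 16×19, cost 16·11·19 = 3344; cumulative 5456
(A_1 ((A_2 A_3) A_4)): 20×16 by 16×19 → 20×19, cost 20·16·19 = 6080; cumulative 11536
(A_5 A_6): 19×21 by 21×29 → 19×29, cost 19·21·29 = 11571
((A_1 ((A_2 A_3) A_4)) (A_5 A_6)): 20×19 by 19×29 → 20×29, cost 20·19·29 = 11020; cumulative 34127
Total: 34127 scalar multiplications.

34127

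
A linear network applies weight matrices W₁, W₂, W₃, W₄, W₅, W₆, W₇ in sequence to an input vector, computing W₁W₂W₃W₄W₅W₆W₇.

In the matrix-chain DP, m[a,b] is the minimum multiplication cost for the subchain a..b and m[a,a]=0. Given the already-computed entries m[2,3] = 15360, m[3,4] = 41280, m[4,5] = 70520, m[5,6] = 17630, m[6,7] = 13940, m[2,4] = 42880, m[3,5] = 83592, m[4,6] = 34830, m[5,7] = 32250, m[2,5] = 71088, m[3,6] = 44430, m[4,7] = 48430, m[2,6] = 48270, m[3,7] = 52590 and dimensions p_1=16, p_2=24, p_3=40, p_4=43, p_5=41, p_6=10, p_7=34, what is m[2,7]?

53710

m[2,7] = min over k∈[2,6] of m[2,k]+m[k+1,7]+p_{1}·p_k·p_{7}.
k=2: 0 + 52590 + 16·24·34 = 65646; k=3: 15360 + 48430 + 16·40·34 = 85550; k=4: 42880 + 32250 + 16·43·34 = 98522; k=5: 71088 + 13940 + 16·41·34 = 107332; k=6: 48270 + 0 + 16·10·34 = 53710.
Minimum: 53710 at k=6.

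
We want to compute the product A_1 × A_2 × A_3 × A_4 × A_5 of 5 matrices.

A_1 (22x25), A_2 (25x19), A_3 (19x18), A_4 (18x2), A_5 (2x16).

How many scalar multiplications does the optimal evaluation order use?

3438

Adjacent pairs: A_1A_2 = 22·25·19 = 10450; A_2A_3 = 25·19·18 = 8550; A_3A_4 = 19·18·2 = 684; A_4A_5 = 18·2·16 = 576.
Length 3: A_1..A_3: k=1: 0+8550+22·25·18=18450; k=2: 10450+0+22·19·18=17974 → min 17974 | A_2..A_4: k=2: 0+684+25·19·2=1634; k=3: 8550+0+25·18·2=9450 → min 1634 | A_3..A_5: k=3: 0+576+19·18·16=6048; k=4: 684+0+19·2·16=1292 → min 1292.
Length 4: A_1..A_4: k=1: 0+1634+22·25·2=2734; k=2: 10450+684+22·19·2=11970; k=3: 17974+0+22·18·2=18766 → min 2734 | A_2..A_5: k=2: 0+1292+25·19·16=8892; k=3: 8550+576+25·18·16=16326; k=4: 1634+0+25·2·16=2434 → min 2434.
Length 5: A_1..A_5: k=1: 0+2434+22·25·16=11234; k=2: 10450+1292+22·19·16=18430; k=3: 17974+576+22·18·16=24886; k=4: 2734+0+22·2·16=3438 → min 3438.
Optimal order: ((A_1 × (A_2 × (A_3 × A_4))) × A_5) with cost 3438.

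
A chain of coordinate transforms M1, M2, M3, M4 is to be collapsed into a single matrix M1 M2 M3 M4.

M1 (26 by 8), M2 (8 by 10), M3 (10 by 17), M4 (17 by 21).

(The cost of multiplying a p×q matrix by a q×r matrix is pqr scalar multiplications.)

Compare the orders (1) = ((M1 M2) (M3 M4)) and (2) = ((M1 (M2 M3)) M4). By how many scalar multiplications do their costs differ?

Order (1) = ((M1 M2) (M3 M4)): (M1 M2): 26×8 by 8×10 → 26×10, cost 26·8·10 = 2080; (M3 M4): 10×17 by 17×21 → 10×21, cost 10·17·21 = 3570; ((M1 M2) (M3 M4)): 26×10 by 10×21 → 26×21, cost 26·10·21 = 5460; cumulative 11110. Total 11110.
Order (2) = ((M1 (M2 M3)) M4): (M2 M3): 8×10 by 10×17 → 8×17, cost 8·10·17 = 1360; (M1 (M2 M3)): 26×8 by 8×17 → 26×17, cost 26·8·17 = 3536; cumulative 4896; ((M1 (M2 M3)) M4): 26×17 by 17×21 → 26×21, cost 26·17·21 = 9282; cumulative 14178. Total 14178.
Difference: |11110 − 14178| = 3068.

3068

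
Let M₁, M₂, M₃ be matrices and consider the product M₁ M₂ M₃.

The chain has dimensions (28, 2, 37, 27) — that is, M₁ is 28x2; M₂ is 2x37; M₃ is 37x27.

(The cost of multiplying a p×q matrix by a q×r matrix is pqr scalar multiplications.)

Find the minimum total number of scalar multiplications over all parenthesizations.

3510

Order (M₁ (M₂ M₃)): (M₂ M₃): 2×37 by 37×27 → 2×27, cost 2·37·27 = 1998; (M₁ (M₂ M₃)): 28×2 by 2×27 → 28×27, cost 28·2·27 = 1512; cumulative 3510. Total 3510.
Order ((M₁ M₂) M₃): (M₁ M₂): 28×2 by 2×37 → 28×37, cost 28·2·37 = 2072; ((M₁ M₂) M₃): 28×37 by 37×27 → 28×27, cost 28·37·27 = 27972; cumulative 30044. Total 30044.
Minimum: 3510.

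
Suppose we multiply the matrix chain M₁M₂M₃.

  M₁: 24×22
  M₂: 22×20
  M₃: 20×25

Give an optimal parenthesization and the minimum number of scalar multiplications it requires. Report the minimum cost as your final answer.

22560

(M₁(M₂M₃)): cost 24200.
((M₁M₂)M₃): cost 22560.
Optimal: ((M₁M₂)M₃) with cost 22560.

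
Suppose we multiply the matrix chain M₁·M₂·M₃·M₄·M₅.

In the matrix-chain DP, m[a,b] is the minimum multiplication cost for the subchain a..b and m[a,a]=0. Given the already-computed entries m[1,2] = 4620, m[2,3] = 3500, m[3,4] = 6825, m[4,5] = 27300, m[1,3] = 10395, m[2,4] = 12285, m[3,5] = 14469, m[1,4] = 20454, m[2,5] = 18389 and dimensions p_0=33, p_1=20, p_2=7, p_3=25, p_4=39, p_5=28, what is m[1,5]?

m[1,5] = min over k∈[1,4] of m[1,k]+m[k+1,5]+p_{0}·p_k·p_{5}.
k=1: 0 + 18389 + 33·20·28 = 36869; k=2: 4620 + 14469 + 33·7·28 = 25557; k=3: 10395 + 27300 + 33·25·28 = 60795; k=4: 20454 + 0 + 33·39·28 = 56490.
Minimum: 25557 at k=2.

25557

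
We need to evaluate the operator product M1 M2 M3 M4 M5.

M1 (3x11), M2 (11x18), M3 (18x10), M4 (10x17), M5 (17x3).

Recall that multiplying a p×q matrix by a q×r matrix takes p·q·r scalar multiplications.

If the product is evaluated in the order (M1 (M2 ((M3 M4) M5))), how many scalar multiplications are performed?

(M3 M4): 18×10 by 10×17 → 18×17, cost 18·10·17 = 3060
((M3 M4) M5): 18×17 by 17×3 → 18×3, cost 18·17·3 = 918; cumulative 3978
(M2 ((M3 M4) M5)): 11×18 by 18×3 → 11×3, cost 11·18·3 = 594; cumulative 4572
(M1 (M2 ((M3 M4) M5))): 3×11 by 11×3 → 3×3, cost 3·11·3 = 99; cumulative 4671
Total: 4671 scalar multiplications.

4671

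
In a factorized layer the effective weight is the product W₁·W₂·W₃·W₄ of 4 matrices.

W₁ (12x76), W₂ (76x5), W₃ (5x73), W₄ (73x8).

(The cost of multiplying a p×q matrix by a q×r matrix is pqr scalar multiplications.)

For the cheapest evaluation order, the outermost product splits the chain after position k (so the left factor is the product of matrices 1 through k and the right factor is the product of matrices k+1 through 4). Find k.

2

Adjacent pairs: W₁W₂ = 12·76·5 = 4560; W₂W₃ = 76·5·73 = 27740; W₃W₄ = 5·73·8 = 2920.
Length 3: W₁..W₃: k=1: 0+27740+12·76·73=94316; k=2: 4560+0+12·5·73=8940 → min 8940 | W₂..W₄: k=2: 0+2920+76·5·8=5960; k=3: 27740+0+76·73·8=72124 → min 5960.
Top-level splits: k=1: (W₁..W₁)·(W₂..W₄) → 0+5960+12·76·8 = 13256; k=2: (W₁..W₂)·(W₃..W₄) → 4560+2920+12·5·8 = 7960; k=3: (W₁..W₃)·(W₄..W₄) → 8940+0+12·73·8 = 15948.
Best split is after W₂, i.e. k = 2.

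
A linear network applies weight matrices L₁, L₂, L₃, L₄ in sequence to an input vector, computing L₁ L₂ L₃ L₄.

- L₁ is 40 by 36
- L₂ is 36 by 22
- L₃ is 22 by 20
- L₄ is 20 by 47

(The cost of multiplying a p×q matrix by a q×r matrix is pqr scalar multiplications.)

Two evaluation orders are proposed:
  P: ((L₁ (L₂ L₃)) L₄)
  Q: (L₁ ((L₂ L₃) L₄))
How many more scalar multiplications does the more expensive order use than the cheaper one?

35120

Order P = ((L₁ (L₂ L₃)) L₄): (L₂ L₃): 36×22 by 22×20 → 36×20, cost 36·22·20 = 15840; (L₁ (L₂ L₃)): 40×36 by 36×20 → 40×20, cost 40·36·20 = 28800; cumulative 44640; ((L₁ (L₂ L₃)) L₄): 40×20 by 20×47 → 40×47, cost 40·20·47 = 37600; cumulative 82240. Total 82240.
Order Q = (L₁ ((L₂ L₃) L₄)): (L₂ L₃): 36×22 by 22×20 → 36×20, cost 36·22·20 = 15840; ((L₂ L₃) L₄): 36×20 by 20×47 → 36×47, cost 36·20·47 = 33840; cumulative 49680; (L₁ ((L₂ L₃) L₄)): 40×36 by 36×47 → 40×47, cost 40·36·47 = 67680; cumulative 117360. Total 117360.
Difference: |82240 − 117360| = 35120.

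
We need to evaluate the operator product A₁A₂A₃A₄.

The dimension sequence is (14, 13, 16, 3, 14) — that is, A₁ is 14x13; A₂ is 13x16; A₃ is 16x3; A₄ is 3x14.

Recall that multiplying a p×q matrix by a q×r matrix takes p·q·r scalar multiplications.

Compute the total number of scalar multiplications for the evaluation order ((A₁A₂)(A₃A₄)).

(A₁A₂): 14×13 by 13×16 → 14×16, cost 14·13·16 = 2912
(A₃A₄): 16×3 by 3×14 → 16×14, cost 16·3·14 = 672
((A₁A₂)(A₃A₄)): 14×16 by 16×14 → 14×14, cost 14·16·14 = 3136; cumulative 6720
Total: 6720 scalar multiplications.

6720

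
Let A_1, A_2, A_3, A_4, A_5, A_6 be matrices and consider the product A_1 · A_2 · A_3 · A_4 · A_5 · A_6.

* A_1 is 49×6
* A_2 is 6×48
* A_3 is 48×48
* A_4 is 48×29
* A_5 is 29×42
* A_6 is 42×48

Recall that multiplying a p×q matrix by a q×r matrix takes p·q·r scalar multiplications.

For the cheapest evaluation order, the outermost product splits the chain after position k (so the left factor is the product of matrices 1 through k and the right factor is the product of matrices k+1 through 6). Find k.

1

Adjacent pairs: A_1A_2 = 49·6·48 = 14112; A_2A_3 = 6·48·48 = 13824; A_3A_4 = 48·48·29 = 66816; A_4A_5 = 48·29·42 = 58464; A_5A_6 = 29·42·48 = 58464.
Length 3: A_1..A_3: k=1: 0+13824+49·6·48=27936; k=2: 14112+0+49·48·48=127008 → min 27936 | A_2..A_4: k=2: 0+66816+6·48·29=75168; k=3: 13824+0+6·48·29=22176 → min 22176 | A_3..A_5: k=3: 0+58464+48·48·42=155232; k=4: 66816+0+48·29·42=125280 → min 125280 | A_4..A_6: k=4: 0+58464+48·29·48=125280; k=5: 58464+0+48·42·48=155232 → min 125280.
Length 4: A_1..A_4: k=1: 0+22176+49·6·29=30702; k=2: 14112+66816+49·48·29=149136; k=3: 27936+0+49·48·29=96144 → min 30702 | A_2..A_5: k=2: 0+125280+6·48·42=137376; k=3: 13824+58464+6·48·42=84384; k=4: 22176+0+6·29·42=29484 → min 29484 | A_3..A_6: k=3: 0+125280+48·48·48=235872; k=4: 66816+58464+48·29·48=192096; k=5: 125280+0+48·42·48=222048 → min 192096.
Length 5: A_1..A_5: k=1: 0+29484+49·6·42=41832; k=2: 14112+125280+49·48·42=238176; k=3: 27936+58464+49·48·42=185184; k=4: 30702+0+49·29·42=90384 → min 41832 | A_2..A_6: k=2: 0+192096+6·48·48=205920; k=3: 13824+125280+6·48·48=152928; k=4: 22176+58464+6·29·48=88992; k=5: 29484+0+6·42·48=41580 → min 41580.
Top-level splits: k=1: (A_1..A_1)·(A_2..A_6) → 0+41580+49·6·48 = 55692; k=2: (A_1..A_2)·(A_3..A_6) → 14112+192096+49·48·48 = 319104; k=3: (A_1..A_3)·(A_4..A_6) → 27936+125280+49·48·48 = 266112; k=4: (A_1..A_4)·(A_5..A_6) → 30702+58464+49·29·48 = 157374; k=5: (A_1..A_5)·(A_6..A_6) → 41832+0+49·42·48 = 140616.
Best split is after A_1, i.e. k = 1.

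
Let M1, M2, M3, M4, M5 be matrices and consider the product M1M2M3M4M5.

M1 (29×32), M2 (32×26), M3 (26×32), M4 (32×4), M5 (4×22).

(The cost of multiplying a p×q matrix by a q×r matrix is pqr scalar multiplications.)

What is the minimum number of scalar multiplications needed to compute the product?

Adjacent pairs: M1M2 = 29·32·26 = 24128; M2M3 = 32·26·32 = 26624; M3M4 = 26·32·4 = 3328; M4M5 = 32·4·22 = 2816.
Length 3: M1..M3: k=1: 0+26624+29·32·32=56320; k=2: 24128+0+29·26·32=48256 → min 48256 | M2..M4: k=2: 0+3328+32·26·4=6656; k=3: 26624+0+32·32·4=30720 → min 6656 | M3..M5: k=3: 0+2816+26·32·22=21120; k=4: 3328+0+26·4·22=5616 → min 5616.
Length 4: M1..M4: k=1: 0+6656+29·32·4=10368; k=2: 24128+3328+29·26·4=30472; k=3: 48256+0+29·32·4=51968 → min 10368 | M2..M5: k=2: 0+5616+32·26·22=23920; k=3: 26624+2816+32·32·22=51968; k=4: 6656+0+32·4·22=9472 → min 9472.
Length 5: M1..M5: k=1: 0+9472+29·32·22=29888; k=2: 24128+5616+29·26·22=46332; k=3: 48256+2816+29·32·22=71488; k=4: 10368+0+29·4·22=12920 → min 12920.
Optimal order: ((M1(M2(M3M4)))M5) with cost 12920.

12920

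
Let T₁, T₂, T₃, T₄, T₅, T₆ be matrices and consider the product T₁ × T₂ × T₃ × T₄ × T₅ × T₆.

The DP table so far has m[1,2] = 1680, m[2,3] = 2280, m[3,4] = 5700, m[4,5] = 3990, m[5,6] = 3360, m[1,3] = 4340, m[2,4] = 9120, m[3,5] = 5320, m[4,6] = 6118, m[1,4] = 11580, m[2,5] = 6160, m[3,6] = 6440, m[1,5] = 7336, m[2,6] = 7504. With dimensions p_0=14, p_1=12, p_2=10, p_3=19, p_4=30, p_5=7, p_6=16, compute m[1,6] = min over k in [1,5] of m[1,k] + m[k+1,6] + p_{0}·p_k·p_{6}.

m[1,6] = min over k∈[1,5] of m[1,k]+m[k+1,6]+p_{0}·p_k·p_{6}.
k=1: 0 + 7504 + 14·12·16 = 10192; k=2: 1680 + 6440 + 14·10·16 = 10360; k=3: 4340 + 6118 + 14·19·16 = 14714; k=4: 11580 + 3360 + 14·30·16 = 21660; k=5: 7336 + 0 + 14·7·16 = 8904.
Minimum: 8904 at k=5.

8904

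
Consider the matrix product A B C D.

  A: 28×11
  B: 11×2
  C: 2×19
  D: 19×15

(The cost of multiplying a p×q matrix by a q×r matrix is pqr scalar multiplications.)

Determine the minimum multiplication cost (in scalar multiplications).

Adjacent pairs: AB = 28·11·2 = 616; BC = 11·2·19 = 418; CD = 2·19·15 = 570.
Length 3: A..C: k=1: 0+418+28·11·19=6270; k=2: 616+0+28·2·19=1680 → min 1680 | B..D: k=2: 0+570+11·2·15=900; k=3: 418+0+11·19·15=3553 → min 900.
Length 4: A..D: k=1: 0+900+28·11·15=5520; k=2: 616+570+28·2·15=2026; k=3: 1680+0+28·19·15=9660 → min 2026.
Optimal order: ((A B) (C D)) with cost 2026.

2026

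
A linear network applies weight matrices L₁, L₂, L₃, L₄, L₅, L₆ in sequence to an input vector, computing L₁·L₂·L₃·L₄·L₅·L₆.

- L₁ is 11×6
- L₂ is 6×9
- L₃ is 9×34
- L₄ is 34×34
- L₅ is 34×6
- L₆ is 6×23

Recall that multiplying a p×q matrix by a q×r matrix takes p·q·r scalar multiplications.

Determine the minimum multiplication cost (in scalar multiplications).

11010

Adjacent pairs: L₁L₂ = 11·6·9 = 594; L₂L₃ = 6·9·34 = 1836; L₃L₄ = 9·34·34 = 10404; L₄L₅ = 34·34·6 = 6936; L₅L₆ = 34·6·23 = 4692.
Length 3: L₁..L₃: k=1: 0+1836+11·6·34=4080; k=2: 594+0+11·9·34=3960 → min 3960 | L₂..L₄: k=2: 0+10404+6·9·34=12240; k=3: 1836+0+6·34·34=8772 → min 8772 | L₃..L₅: k=3: 0+6936+9·34·6=8772; k=4: 10404+0+9·34·6=12240 → min 8772 | L₄..L₆: k=4: 0+4692+34·34·23=31280; k=5: 6936+0+34·6·23=11628 → min 11628.
Length 4: L₁..L₄: k=1: 0+8772+11·6·34=11016; k=2: 594+10404+11·9·34=14364; k=3: 3960+0+11·34·34=16676 → min 11016 | L₂..L₅: k=2: 0+8772+6·9·6=9096; k=3: 1836+6936+6·34·6=9996; k=4: 8772+0+6·34·6=9996 → min 9096 | L₃..L₆: k=3: 0+11628+9·34·23=18666; k=4: 10404+4692+9·34·23=22134; k=5: 8772+0+9·6·23=10014 → min 10014.
Length 5: L₁..L₅: k=1: 0+9096+11·6·6=9492; k=2: 594+8772+11·9·6=9960; k=3: 3960+6936+11·34·6=13140; k=4: 11016+0+11·34·6=13260 → min 9492 | L₂..L₆: k=2: 0+10014+6·9·23=11256; k=3: 1836+11628+6·34·23=18156; k=4: 8772+4692+6·34·23=18156; k=5: 9096+0+6·6·23=9924 → min 9924.
Length 6: L₁..L₆: k=1: 0+9924+11·6·23=11442; k=2: 594+10014+11·9·23=12885; k=3: 3960+11628+11·34·23=24190; k=4: 11016+4692+11·34·23=24310; k=5: 9492+0+11·6·23=11010 → min 11010.
Optimal order: ((L₁·(L₂·(L₃·(L₄·L₅))))·L₆) with cost 11010.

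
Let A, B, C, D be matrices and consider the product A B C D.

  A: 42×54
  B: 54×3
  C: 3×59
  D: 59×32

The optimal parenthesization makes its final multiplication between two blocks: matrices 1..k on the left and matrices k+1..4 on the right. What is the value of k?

Adjacent pairs: AB = 42·54·3 = 6804; BC = 54·3·59 = 9558; CD = 3·59·32 = 5664.
Length 3: A..C: k=1: 0+9558+42·54·59=143370; k=2: 6804+0+42·3·59=14238 → min 14238 | B..D: k=2: 0+5664+54·3·32=10848; k=3: 9558+0+54·59·32=111510 → min 10848.
Top-level splits: k=1: (A..A)·(B..D) → 0+10848+42·54·32 = 83424; k=2: (A..B)·(C..D) → 6804+5664+42·3·32 = 16500; k=3: (A..C)·(D..D) → 14238+0+42·59·32 = 93534.
Best split is after B, i.e. k = 2.

2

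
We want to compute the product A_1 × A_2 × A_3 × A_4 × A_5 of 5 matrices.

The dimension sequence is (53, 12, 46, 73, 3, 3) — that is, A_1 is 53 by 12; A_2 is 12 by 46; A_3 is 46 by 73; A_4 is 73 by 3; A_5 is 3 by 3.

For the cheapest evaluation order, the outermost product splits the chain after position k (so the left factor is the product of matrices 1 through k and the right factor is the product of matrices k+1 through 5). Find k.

Adjacent pairs: A_1A_2 = 53·12·46 = 29256; A_2A_3 = 12·46·73 = 40296; A_3A_4 = 46·73·3 = 10074; A_4A_5 = 73·3·3 = 657.
Length 3: A_1..A_3: k=1: 0+40296+53·12·73=86724; k=2: 29256+0+53·46·73=207230 → min 86724 | A_2..A_4: k=2: 0+10074+12·46·3=11730; k=3: 40296+0+12·73·3=42924 → min 11730 | A_3..A_5: k=3: 0+657+46·73·3=10731; k=4: 10074+0+46·3·3=10488 → min 10488.
Length 4: A_1..A_4: k=1: 0+11730+53·12·3=13638; k=2: 29256+10074+53·46·3=46644; k=3: 86724+0+53·73·3=98331 → min 13638 | A_2..A_5: k=2: 0+10488+12·46·3=12144; k=3: 40296+657+12·73·3=43581; k=4: 11730+0+12·3·3=11838 → min 11838.
Top-level splits: k=1: (A_1..A_1)·(A_2..A_5) → 0+11838+53·12·3 = 13746; k=2: (A_1..A_2)·(A_3..A_5) → 29256+10488+53·46·3 = 47058; k=3: (A_1..A_3)·(A_4..A_5) → 86724+657+53·73·3 = 98988; k=4: (A_1..A_4)·(A_5..A_5) → 13638+0+53·3·3 = 14115.
Best split is after A_1, i.e. k = 1.

1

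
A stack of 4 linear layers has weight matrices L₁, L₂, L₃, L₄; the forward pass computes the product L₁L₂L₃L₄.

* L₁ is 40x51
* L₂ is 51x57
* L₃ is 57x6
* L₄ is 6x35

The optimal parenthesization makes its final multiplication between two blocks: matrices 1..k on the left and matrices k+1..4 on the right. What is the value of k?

Adjacent pairs: L₁L₂ = 40·51·57 = 116280; L₂L₃ = 51·57·6 = 17442; L₃L₄ = 57·6·35 = 11970.
Length 3: L₁..L₃: k=1: 0+17442+40·51·6=29682; k=2: 116280+0+40·57·6=129960 → min 29682 | L₂..L₄: k=2: 0+11970+51·57·35=113715; k=3: 17442+0+51·6·35=28152 → min 28152.
Top-level splits: k=1: (L₁..L₁)·(L₂..L₄) → 0+28152+40·51·35 = 99552; k=2: (L₁..L₂)·(L₃..L₄) → 116280+11970+40·57·35 = 208050; k=3: (L₁..L₃)·(L₄..L₄) → 29682+0+40·6·35 = 38082.
Best split is after L₃, i.e. k = 3.

3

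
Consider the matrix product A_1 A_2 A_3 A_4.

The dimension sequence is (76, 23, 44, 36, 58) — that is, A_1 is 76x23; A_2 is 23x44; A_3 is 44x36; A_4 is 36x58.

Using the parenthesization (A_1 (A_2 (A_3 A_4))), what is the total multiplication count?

251952

(A_3 A_4): 44×36 by 36×58 → 44×58, cost 44·36·58 = 91872
(A_2 (A_3 A_4)): 23×44 by 44×58 → 23×58, cost 23·44·58 = 58696; cumulative 150568
(A_1 (A_2 (A_3 A_4))): 76×23 by 23×58 → 76×58, cost 76·23·58 = 101384; cumulative 251952
Total: 251952 scalar multiplications.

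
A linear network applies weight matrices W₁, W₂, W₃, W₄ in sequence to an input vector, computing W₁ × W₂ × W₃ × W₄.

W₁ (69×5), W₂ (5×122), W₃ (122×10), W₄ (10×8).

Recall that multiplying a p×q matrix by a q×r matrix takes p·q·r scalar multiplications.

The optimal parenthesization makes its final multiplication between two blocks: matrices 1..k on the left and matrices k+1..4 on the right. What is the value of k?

Adjacent pairs: W₁W₂ = 69·5·122 = 42090; W₂W₃ = 5·122·10 = 6100; W₃W₄ = 122·10·8 = 9760.
Length 3: W₁..W₃: k=1: 0+6100+69·5·10=9550; k=2: 42090+0+69·122·10=126270 → min 9550 | W₂..W₄: k=2: 0+9760+5·122·8=14640; k=3: 6100+0+5·10·8=6500 → min 6500.
Top-level splits: k=1: (W₁..W₁)·(W₂..W₄) → 0+6500+69·5·8 = 9260; k=2: (W₁..W₂)·(W₃..W₄) → 42090+9760+69·122·8 = 119194; k=3: (W₁..W₃)·(W₄..W₄) → 9550+0+69·10·8 = 15070.
Best split is after W₁, i.e. k = 1.

1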